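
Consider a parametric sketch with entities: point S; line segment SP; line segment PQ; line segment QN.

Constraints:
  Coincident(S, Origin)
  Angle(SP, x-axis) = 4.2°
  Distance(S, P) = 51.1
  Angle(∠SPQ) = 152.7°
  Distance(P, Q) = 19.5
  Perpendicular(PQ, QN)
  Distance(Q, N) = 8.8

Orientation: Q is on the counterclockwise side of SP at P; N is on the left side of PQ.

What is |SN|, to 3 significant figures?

66.5

S is at the origin; SP runs at 4.2° with length 51.1, so P = 51.1·(cos 4.2°, sin 4.2°) = (51.0, 3.74). ∠SPQ = 152.7°, so PQ runs at 4.2° + (180° − 152.7°) = 31.5° from the x-axis; with |PQ| = 19.5, Q = P + 19.5·(cos 31.5°, sin 31.5°) = (67.6, 13.9). PQ ⟂ QN; with |QN| = 8.8 on the left of PQ, N = Q + 8.8·(-0.522, 0.853) = (63.0, 21.4). Then |SN| = |N − S| = 66.5.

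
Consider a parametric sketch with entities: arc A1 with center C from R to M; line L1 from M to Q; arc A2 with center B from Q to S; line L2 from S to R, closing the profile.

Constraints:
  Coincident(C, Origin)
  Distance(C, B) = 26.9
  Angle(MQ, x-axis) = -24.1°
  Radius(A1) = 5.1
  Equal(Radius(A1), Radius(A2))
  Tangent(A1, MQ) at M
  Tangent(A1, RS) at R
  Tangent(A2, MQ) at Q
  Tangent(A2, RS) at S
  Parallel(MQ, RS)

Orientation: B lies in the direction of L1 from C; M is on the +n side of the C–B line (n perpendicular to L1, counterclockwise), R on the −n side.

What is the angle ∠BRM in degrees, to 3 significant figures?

79.3°

The slot axis is L1's direction at -24.1°, so u = (cos -24.1°, sin -24.1°) = (0.913, -0.408) and n = (−sin -24.1°, cos -24.1°) = (0.408, 0.913). C is at the origin and B lies 26.9 along u from C, so B = 26.9·u = (24.6, -11.0). Tangency of A1 to both parallel lines with radius 5.1 puts M and R at C ± 5.1·n: M = (2.08, 4.66), R = (-2.08, -4.66). Then cos ∠BRM = RB·RM / (|RB||RM|), giving 79.3°.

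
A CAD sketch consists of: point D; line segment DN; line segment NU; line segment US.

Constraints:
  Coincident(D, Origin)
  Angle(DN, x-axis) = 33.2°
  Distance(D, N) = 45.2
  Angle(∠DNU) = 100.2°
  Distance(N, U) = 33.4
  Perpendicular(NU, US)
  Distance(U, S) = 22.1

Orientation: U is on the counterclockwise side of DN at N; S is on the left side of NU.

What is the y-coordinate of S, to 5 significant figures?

46.860

D is at the origin; DN runs at 33.2° with length 45.2, so N = 45.2·(cos 33.2°, sin 33.2°) = (37.822, 24.750). ∠DNU = 100.2°, so NU runs at 33.2° + (180° − 100.2°) = 113.00° from the x-axis; with |NU| = 33.4, U = N + 33.4·(cos 113.00°, sin 113.00°) = (24.771, 55.495). NU ⟂ US; with |US| = 22.1 on the left of NU, S = U + 22.1·(-0.92050, -0.39073) = (4.4282, 46.860). So S.y = 46.860.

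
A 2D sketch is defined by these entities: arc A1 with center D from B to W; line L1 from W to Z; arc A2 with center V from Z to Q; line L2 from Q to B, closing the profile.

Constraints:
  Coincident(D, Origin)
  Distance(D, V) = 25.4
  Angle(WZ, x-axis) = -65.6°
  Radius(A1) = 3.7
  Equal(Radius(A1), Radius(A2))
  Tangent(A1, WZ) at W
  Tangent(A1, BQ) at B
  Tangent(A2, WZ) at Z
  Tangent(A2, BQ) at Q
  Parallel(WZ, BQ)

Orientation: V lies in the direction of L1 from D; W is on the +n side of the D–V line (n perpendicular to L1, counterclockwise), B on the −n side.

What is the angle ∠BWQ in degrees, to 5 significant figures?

73.757°

The slot axis is L1's direction at -65.6°, so u = (cos -65.6°, sin -65.6°) = (0.41310, -0.91068) and n = (−sin -65.6°, cos -65.6°) = (0.91068, 0.41310). D is at the origin and V lies 25.4 along u from D, so V = 25.4·u = (10.493, -23.131). Tangency of A1 to both parallel lines with radius 3.7 puts W and B at D ± 3.7·n: W = (3.3695, 1.5285), B = (-3.3695, -1.5285). Equal radii place Z and Q the same way about V: Z = V + 3.7·n = (13.862, -21.603), Q = V − 3.7·n = (7.1233, -24.660). Then cos ∠BWQ = WB·WQ / (|WB||WQ|), giving 73.757°.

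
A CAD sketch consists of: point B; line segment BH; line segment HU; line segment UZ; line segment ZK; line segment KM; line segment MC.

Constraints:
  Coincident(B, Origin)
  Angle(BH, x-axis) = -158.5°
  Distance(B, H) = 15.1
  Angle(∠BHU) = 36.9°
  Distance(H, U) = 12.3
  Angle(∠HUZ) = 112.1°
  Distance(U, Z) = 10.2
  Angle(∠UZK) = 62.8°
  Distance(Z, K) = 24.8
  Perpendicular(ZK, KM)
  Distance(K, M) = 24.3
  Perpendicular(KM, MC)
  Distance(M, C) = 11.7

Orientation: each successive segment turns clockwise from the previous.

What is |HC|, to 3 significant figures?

16.8

B is at the origin; BH runs at -158.5° with length 15.1, so H = (-14.0, -5.53). ∠BHU = 36.9° gives HU at 58.4° from the x-axis; with |HU| = 12.3, U = (-7.60, 4.94). ∠HUZ = 112.1° gives UZ at -9.50° from the x-axis; with |UZ| = 10.2, Z = (2.46, 3.26). ∠UZK = 62.8° gives ZK at -127° from the x-axis; with |ZK| = 24.8, K = (-12.4, -16.6). The perpendicularity gives KM at right angles to ZK, so KM runs at 143°; with |KM| = 24.3, M = (-31.8, -2.10). KM ⟂ MC, so MC runs at 53.3°; with |MC| = 11.7, C = (-24.9, 7.28). Then |HC| = |C − H| = 16.8.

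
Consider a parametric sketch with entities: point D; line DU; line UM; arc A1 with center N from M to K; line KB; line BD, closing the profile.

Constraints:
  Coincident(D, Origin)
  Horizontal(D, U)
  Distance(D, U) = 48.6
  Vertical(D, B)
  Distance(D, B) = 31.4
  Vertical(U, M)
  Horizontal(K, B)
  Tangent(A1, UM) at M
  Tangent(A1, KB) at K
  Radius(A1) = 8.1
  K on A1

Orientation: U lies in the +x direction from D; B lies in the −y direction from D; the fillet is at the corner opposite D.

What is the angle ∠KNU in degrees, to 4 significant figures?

160.8°

The virtual corner opposite D is at (48.60, -31.40). A1 meets UM tangentially, so NM is at right angles to UM and A1 meets KB tangentially, so NK is at right angles to KB, with radius 8.1, so the center N sits 8.1 in from both sides at N = (40.50, -23.30). That places the tangent points at M = (48.60, -23.30) on UM and K = (40.50, -31.40) on KB. Then cos ∠KNU = NK·NU / (|NK||NU|), giving 160.8°.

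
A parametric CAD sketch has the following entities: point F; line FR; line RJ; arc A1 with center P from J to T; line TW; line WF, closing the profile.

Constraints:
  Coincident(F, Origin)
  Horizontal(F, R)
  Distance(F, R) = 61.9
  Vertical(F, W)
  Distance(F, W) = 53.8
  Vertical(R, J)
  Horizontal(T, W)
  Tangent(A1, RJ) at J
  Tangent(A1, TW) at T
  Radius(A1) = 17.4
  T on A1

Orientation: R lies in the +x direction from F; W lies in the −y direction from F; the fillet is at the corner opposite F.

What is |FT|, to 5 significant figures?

69.819

F is at the origin; FR is horizontal with |FR| = 61.9 and R on the +x side, so R = (61.900, 0.0000). F and W share the same x with |FW| = 53.8 and W on the −y side, so W = (0.0000, -53.800). The virtual corner opposite F is at (61.900, -53.800). The tangent condition forces PJ to be normal to RJ and the tangent condition forces PT to be normal to TW, with radius 17.4, so the center P sits 17.4 in from both sides at P = (44.500, -36.400). That places the tangent points at J = (61.900, -36.400) on RJ and T = (44.500, -53.800) on TW. Then |FT| = |T − F| = 69.819.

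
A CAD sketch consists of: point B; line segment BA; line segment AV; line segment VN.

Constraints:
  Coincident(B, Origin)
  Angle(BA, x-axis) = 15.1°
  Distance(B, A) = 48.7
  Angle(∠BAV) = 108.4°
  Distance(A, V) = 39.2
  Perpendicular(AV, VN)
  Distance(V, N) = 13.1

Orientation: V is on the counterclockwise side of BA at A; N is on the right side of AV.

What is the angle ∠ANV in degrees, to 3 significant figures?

71.5°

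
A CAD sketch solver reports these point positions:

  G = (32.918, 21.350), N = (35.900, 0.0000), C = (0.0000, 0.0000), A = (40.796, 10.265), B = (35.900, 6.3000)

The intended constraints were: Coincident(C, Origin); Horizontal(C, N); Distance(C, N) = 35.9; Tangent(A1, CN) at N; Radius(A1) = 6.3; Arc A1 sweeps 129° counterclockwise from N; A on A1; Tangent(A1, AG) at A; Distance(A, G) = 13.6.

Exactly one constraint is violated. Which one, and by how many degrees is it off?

Tangent(A1, AG) at A — off by 3.60°.

C = (0.00, 0.00) ✓; C.y = 0.00, N.y = 0.00 ✓; |CN| = 35.90 ✓; ∠(BN, NC) = 90.00° ✓; |BN| = 6.300 ✓; bearing(B→A) − bearing(B→N) = 129.0° ✓; |BA| = 6.300 ✓; ∠(BA, AG) = 93.60° ✗; |AG| = 13.60 ✓.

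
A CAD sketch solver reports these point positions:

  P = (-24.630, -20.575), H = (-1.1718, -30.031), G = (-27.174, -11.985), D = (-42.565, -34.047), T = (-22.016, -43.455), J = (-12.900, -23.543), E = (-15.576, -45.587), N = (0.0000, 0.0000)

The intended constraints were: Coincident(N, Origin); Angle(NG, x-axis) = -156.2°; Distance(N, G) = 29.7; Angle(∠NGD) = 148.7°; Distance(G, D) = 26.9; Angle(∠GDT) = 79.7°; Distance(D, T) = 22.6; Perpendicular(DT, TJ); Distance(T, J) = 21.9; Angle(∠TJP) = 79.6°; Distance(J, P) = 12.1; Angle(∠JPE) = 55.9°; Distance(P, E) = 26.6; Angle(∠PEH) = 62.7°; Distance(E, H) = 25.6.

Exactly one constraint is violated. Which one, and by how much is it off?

Distance(E, H) = 25.6 — off by 4.40.

N = (0.00, 0.00) ✓; NG at -156.2° ✓; |NG| = 29.70 ✓; ∠NGD = 148.7° ✓; |GD| = 26.90 ✓; ∠GDT = 79.70° ✓; |DT| = 22.60 ✓; ∠(DT, TJ) = 90.00° ✓; |TJ| = 21.90 ✓; ∠TJP = 79.60° ✓; |JP| = 12.10 ✓; ∠JPE = 55.90° ✓; |PE| = 26.60 ✓; ∠PEH = 62.70° ✓; |EH| = 21.20 ✗.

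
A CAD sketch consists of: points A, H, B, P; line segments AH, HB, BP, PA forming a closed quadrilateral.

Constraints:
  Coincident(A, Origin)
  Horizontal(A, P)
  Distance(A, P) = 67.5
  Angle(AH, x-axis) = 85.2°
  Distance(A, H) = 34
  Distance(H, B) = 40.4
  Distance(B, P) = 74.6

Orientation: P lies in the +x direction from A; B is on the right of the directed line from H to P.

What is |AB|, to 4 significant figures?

8.723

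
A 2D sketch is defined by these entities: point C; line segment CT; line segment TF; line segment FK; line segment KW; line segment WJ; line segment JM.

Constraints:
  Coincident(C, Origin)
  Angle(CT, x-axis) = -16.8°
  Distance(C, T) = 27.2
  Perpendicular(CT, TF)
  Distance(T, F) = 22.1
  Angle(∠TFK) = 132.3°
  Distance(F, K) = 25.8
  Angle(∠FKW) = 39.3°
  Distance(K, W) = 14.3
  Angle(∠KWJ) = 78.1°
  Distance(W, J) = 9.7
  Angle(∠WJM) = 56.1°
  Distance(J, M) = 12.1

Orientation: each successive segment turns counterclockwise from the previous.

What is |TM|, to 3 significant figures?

39.9

C is at the origin; CT runs at -16.8° with length 27.2, so T = (26.0, -7.86). The perpendicularity gives TF at right angles to CT, so TF runs at 73.2°; with |TF| = 22.1, F = (32.4, 13.3). ∠TFK = 132.3° gives FK at 121° from the x-axis; with |FK| = 25.8, K = (19.2, 35.4). ∠FKW = 39.3° gives KW at -98.4° from the x-axis; with |KW| = 14.3, W = (17.1, 21.3). ∠KWJ = 78.1° gives WJ at 3.50° from the x-axis; with |WJ| = 9.7, J = (26.8, 21.9). ∠WJM = 56.1° gives JM at 127° from the x-axis; with |JM| = 12.1, M = (19.4, 31.5). Then |TM| = |M − T| = 39.9.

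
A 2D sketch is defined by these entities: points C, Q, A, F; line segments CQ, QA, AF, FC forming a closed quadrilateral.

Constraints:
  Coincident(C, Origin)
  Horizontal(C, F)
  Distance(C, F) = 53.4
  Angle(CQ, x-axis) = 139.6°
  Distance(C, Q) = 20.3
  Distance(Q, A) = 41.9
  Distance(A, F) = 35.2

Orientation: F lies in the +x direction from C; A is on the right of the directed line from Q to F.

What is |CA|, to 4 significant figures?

21.91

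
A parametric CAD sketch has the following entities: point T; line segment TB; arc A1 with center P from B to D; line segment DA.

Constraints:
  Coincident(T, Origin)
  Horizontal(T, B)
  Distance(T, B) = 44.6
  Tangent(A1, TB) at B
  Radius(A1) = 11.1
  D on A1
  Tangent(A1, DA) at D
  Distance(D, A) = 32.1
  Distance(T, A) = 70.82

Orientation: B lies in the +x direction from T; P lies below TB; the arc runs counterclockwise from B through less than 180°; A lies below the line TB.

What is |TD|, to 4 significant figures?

40.30

Checks: |TB| = 44.60 ✓; ∠(PB, BT) = 90.00° ✓; |PB| = 11.10 ✓; |PD| = 11.10 ✓; ∠(PD, DA) = 90.00° ✓; |DA| = 32.10 ✓; |TA| = 70.82 ✓.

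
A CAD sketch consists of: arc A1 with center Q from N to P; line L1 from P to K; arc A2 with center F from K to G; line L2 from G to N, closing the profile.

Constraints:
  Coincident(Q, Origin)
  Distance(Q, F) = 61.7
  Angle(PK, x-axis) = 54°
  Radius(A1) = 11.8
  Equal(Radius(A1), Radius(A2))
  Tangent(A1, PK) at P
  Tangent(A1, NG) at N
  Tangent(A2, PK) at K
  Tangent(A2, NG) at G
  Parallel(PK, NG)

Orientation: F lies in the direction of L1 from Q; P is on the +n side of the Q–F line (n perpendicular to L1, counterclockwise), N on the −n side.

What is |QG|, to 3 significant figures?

62.8

The slot axis is L1's direction at 54.0°, so u = (cos 54.0°, sin 54.0°) = (0.588, 0.809) and n = (−sin 54.0°, cos 54.0°) = (-0.809, 0.588). Q is at the origin and F lies 61.7 along u from Q, so F = 61.7·u = (36.3, 49.9). Tangency of A1 to both parallel lines with radius 11.8 puts P and N at Q ± 11.8·n: P = (-9.55, 6.94), N = (9.55, -6.94). Equal radii place K and G the same way about F: K = F + 11.8·n = (26.7, 56.9), G = F − 11.8·n = (45.8, 43.0). Then |QG| = |G − Q| = 62.8.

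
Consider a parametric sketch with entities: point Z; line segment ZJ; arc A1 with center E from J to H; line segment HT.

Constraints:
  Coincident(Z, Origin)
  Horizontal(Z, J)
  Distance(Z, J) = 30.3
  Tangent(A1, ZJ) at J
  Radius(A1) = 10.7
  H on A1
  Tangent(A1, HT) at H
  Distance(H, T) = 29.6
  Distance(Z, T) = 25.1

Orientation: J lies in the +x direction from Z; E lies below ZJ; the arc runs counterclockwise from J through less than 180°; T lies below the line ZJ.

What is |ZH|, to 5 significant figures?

22.742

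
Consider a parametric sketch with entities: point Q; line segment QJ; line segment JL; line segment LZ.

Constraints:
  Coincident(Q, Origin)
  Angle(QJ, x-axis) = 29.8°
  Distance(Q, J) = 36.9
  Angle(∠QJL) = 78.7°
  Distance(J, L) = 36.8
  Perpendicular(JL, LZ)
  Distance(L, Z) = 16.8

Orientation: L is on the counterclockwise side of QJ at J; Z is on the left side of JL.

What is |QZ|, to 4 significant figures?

35.36

Q is at the origin; QJ runs at 29.8° with length 36.9, so J = 36.9·(cos 29.8°, sin 29.8°) = (32.02, 18.34). ∠QJL = 78.7°, so JL runs at 29.8° + (180° − 78.7°) = 131.1° from the x-axis; with |JL| = 36.8, L = J + 36.8·(cos 131.1°, sin 131.1°) = (7.829, 46.07). JL is perpendicular to LZ; with |LZ| = 16.8 on the left of JL, Z = L + 16.8·(-0.7536, -0.6574) = (-4.831, 35.03). Then |QZ| = |Z − Q| = 35.36.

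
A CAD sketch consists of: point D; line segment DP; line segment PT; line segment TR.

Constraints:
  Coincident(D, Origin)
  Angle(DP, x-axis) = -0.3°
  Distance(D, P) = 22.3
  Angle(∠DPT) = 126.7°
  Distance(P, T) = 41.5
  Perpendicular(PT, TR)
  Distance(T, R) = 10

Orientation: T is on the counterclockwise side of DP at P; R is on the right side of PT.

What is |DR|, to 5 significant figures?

61.508

∠DPT = 126.7°, so PT runs at -0.3° + (180° − 126.7°) = 53.000° from the x-axis; with |PT| = 41.5, T = P + 41.5·(cos 53.000°, sin 53.000°) = (47.275, 33.027). PT ⟂ TR; with |TR| = 10.0 on the right of PT, R = T + 10.0·(0.79864, -0.60182) = (55.261, 27.008). Then |DR| = |R − D| = 61.508.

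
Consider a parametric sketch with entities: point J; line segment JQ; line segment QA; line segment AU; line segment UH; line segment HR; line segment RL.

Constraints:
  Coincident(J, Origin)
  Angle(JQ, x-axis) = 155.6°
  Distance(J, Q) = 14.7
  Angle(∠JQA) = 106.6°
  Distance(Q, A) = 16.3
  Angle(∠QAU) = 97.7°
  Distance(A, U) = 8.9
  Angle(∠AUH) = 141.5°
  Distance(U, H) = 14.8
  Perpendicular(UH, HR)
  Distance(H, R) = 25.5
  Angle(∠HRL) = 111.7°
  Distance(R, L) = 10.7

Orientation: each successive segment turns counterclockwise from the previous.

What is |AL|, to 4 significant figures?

26.68

J is at the origin; JQ runs at 155.6° with length 14.7, so Q = (-13.39, 6.073). ∠JQA = 106.6° gives QA at -131.0° from the x-axis; with |QA| = 16.3, A = (-24.08, -6.229). ∠QAU = 97.7° gives AU at -48.70° from the x-axis; with |AU| = 8.9, U = (-18.21, -12.92). ∠AUH = 141.5° gives UH at -10.20° from the x-axis; with |UH| = 14.8, H = (-3.641, -15.54). UH ⟂ HR, so HR runs at 79.80°; with |HR| = 25.5, R = (0.8750, 9.561). ∠HRL = 111.7° gives RL at 148.1° from the x-axis; with |RL| = 10.7, L = (-8.209, 15.22). Then |AL| = |L − A| = 26.68.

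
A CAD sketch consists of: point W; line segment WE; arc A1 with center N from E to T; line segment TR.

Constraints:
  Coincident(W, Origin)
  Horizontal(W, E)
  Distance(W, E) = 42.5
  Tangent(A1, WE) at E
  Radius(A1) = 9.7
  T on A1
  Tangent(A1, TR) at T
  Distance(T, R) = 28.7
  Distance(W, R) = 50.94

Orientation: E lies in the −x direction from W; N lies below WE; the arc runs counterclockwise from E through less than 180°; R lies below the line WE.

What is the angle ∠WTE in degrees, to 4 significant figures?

46.11°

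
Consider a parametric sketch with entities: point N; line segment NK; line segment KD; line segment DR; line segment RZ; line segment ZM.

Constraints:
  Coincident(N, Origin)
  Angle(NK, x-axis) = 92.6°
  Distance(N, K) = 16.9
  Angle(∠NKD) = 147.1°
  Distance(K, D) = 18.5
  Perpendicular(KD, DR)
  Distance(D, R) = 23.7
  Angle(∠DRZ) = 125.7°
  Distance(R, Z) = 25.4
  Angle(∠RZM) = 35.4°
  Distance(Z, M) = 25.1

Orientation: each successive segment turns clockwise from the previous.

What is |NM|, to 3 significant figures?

21.0

N is at the origin; NK runs at 92.6° with length 16.9, so K = (-0.767, 16.9). ∠NKD = 147.1° gives KD at 59.7° from the x-axis; with |KD| = 18.5, D = (8.57, 32.9). KD is perpendicular to DR, so DR runs at -30.3°; with |DR| = 23.7, R = (29.0, 20.9). ∠DRZ = 125.7° gives RZ at -84.6° from the x-axis; with |RZ| = 25.4, Z = (31.4, -4.39). ∠RZM = 35.4° gives ZM at 131° from the x-axis; with |ZM| = 25.1, M = (15.0, 14.6). Then |NM| = |M − N| = 21.0.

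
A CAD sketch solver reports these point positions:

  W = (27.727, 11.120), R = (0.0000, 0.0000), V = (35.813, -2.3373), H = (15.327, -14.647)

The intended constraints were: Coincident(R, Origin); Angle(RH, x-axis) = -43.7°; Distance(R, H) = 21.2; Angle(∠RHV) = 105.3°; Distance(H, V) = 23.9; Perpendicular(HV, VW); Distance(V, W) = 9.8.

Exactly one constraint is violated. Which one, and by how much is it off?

Distance(V, W) = 9.8 — off by 5.90.

R = (0.00, 0.00) ✓; RH at -43.70° ✓; |RH| = 21.20 ✓; ∠RHV = 105.3° ✓; |HV| = 23.90 ✓; ∠(HV, VW) = 90.00° ✓; |VW| = 15.70 ✗.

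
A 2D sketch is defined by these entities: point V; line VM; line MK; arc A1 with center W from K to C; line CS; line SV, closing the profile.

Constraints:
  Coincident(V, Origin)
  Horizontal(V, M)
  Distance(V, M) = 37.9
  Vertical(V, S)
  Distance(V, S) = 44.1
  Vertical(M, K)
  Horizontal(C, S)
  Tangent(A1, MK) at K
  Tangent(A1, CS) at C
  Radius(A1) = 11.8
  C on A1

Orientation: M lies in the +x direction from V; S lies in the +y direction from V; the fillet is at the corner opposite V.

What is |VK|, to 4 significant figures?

49.80

The virtual corner opposite V is at (37.90, 44.10). Since A1 is tangent to MK there, WK ⟂ MK and the tangent condition forces WC to be normal to CS, with radius 11.8, so the center W sits 11.8 in from both sides at W = (26.10, 32.30). That places the tangent points at K = (37.90, 32.30) on MK and C = (26.10, 44.10) on CS. Then |VK| = |K − V| = 49.80.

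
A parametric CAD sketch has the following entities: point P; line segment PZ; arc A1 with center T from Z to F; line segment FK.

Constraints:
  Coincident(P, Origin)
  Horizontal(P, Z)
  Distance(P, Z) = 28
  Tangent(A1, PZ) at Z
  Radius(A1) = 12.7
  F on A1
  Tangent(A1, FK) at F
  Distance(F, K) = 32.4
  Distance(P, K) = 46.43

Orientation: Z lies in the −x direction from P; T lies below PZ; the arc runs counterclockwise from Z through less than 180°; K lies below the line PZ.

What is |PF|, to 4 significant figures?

42.82

Checks: |TF| = 12.70 ✓; ∠(TF, FK) = 90.00° ✓; |FK| = 32.40 ✓; |PK| = 46.43 ✓.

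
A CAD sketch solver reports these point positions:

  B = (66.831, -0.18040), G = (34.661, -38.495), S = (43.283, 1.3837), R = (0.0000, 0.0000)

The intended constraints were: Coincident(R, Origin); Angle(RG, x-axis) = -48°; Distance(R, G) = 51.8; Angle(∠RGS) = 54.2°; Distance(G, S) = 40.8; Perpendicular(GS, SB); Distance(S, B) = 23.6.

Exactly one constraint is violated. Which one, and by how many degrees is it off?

Perpendicular(GS, SB) — off by 8.40°.

R = (0.00, 0.00) ✓; RG at -48.00° ✓; |RG| = 51.80 ✓; ∠RGS = 54.20° ✓; |GS| = 40.80 ✓; ∠(GS, SB) = 81.60° ✗; |SB| = 23.60 ✓.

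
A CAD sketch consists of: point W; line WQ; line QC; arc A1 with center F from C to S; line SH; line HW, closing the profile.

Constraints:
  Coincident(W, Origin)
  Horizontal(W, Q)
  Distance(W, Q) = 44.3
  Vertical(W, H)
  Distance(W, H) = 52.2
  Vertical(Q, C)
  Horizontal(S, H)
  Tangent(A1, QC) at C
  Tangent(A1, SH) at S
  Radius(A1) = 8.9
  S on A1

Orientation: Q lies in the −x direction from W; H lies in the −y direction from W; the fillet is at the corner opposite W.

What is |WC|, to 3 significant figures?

61.9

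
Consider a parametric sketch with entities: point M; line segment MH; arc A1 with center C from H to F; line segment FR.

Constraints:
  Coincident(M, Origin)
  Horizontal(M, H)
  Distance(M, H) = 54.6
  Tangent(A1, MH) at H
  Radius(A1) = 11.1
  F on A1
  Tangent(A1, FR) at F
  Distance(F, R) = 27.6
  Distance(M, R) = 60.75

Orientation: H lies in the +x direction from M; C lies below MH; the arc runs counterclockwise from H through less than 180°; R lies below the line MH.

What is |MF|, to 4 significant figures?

45.20

Checks: |CH| = 11.10 ✓; |CF| = 11.10 ✓; ∠(CF, FR) = 90.00° ✓; |FR| = 27.60 ✓; |MR| = 60.75 ✓.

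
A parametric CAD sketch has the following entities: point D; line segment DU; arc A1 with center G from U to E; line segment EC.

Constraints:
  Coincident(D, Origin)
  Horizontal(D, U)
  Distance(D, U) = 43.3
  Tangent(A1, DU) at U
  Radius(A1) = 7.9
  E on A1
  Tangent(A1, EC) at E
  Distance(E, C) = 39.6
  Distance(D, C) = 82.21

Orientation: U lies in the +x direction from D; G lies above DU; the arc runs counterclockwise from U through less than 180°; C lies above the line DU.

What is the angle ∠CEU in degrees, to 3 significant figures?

156°

Checks: D = (0.00, 0.00) ✓; |GE| = 7.900 ✓; ∠(GE, EC) = 90.00° ✓; |EC| = 39.60 ✓; |DC| = 82.21 ✓.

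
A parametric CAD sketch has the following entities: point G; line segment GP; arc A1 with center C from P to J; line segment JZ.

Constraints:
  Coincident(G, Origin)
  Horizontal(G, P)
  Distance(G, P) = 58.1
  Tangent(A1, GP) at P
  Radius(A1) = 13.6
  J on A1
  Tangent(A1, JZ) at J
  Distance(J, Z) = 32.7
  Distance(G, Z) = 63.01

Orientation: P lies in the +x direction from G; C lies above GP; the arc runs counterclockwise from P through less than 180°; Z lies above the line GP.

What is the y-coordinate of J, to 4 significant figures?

23.59

Checks: |CJ| = 13.60 ✓; ∠(CJ, JZ) = 90.00° ✓; |JZ| = 32.70 ✓; |GZ| = 63.01 ✓.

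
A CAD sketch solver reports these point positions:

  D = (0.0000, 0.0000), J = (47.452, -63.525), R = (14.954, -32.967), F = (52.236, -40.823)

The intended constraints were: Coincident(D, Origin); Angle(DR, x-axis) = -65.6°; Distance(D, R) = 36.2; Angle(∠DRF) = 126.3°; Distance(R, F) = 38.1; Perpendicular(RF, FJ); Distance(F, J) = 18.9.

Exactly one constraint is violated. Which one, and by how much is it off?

Distance(F, J) = 18.9 — off by 4.30.

D = (0.00, 0.00) ✓; DR at -65.60° ✓; |DR| = 36.20 ✓; ∠DRF = 126.3° ✓; |RF| = 38.10 ✓; ∠(RF, FJ) = 90.00° ✓; |FJ| = 23.20 ✗.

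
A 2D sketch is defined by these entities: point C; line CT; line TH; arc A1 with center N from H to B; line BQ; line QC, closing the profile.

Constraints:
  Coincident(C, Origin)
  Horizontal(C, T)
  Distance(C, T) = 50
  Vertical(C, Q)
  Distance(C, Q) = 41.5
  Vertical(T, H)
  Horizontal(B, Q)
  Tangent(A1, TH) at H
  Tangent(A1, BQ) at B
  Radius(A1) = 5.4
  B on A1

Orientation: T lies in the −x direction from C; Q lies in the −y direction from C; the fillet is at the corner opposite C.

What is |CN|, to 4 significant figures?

57.38

C is at the origin; CT is horizontal with |CT| = 50.0 and T on the −x side, so T = (-50.00, 0.000). C and Q share the same x with |CQ| = 41.5 and Q on the −y side, so Q = (0.000, -41.50). The virtual corner opposite C is at (-50.00, -41.50). Tangency of A1 to TH means the radius NH is perpendicular to TH and tangency of A1 to BQ means the radius NB is perpendicular to BQ, with radius 5.4, so the center N sits 5.4 in from both sides at N = (-44.60, -36.10). Then |CN| = |N − C| = 57.38.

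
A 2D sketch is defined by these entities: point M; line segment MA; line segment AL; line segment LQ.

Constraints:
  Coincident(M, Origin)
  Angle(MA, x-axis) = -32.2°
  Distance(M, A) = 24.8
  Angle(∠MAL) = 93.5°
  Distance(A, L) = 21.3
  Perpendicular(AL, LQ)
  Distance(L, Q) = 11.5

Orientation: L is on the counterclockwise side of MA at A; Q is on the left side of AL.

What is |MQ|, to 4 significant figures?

26.38

∠MAL = 93.5°, so AL runs at -32.2° + (180° − 93.5°) = 54.30° from the x-axis; with |AL| = 21.3, L = A + 21.3·(cos 54.30°, sin 54.30°) = (33.42, 4.082). AL ⟂ LQ; with |LQ| = 11.5 on the left of AL, Q = L + 11.5·(-0.8121, 0.5835) = (24.08, 10.79). Then |MQ| = |Q − M| = 26.38.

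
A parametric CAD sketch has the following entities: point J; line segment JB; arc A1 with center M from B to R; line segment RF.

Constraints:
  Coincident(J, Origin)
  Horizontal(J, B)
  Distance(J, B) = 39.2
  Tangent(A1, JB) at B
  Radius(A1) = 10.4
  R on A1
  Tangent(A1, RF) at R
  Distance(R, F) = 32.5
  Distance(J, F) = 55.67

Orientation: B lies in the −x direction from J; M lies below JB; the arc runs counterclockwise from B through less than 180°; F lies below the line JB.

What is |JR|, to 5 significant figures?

50.783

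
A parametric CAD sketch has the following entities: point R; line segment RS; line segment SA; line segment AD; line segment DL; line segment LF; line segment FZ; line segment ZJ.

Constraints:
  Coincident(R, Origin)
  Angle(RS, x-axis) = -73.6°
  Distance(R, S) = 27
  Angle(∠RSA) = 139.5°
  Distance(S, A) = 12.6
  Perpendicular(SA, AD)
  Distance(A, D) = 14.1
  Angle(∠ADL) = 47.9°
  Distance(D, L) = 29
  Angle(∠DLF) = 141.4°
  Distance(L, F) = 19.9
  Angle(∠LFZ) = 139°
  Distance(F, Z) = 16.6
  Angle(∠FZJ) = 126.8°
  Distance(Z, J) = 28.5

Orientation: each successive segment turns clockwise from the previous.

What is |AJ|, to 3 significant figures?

43.4

∠LFZ = 139.0° gives FZ at -55.8° from the x-axis; with |FZ| = 16.6, Z = (44.7, -38.8). ∠FZJ = 126.8° gives ZJ at -109° from the x-axis; with |ZJ| = 28.5, J = (35.4, -65.7). Then |AJ| = |J − A| = 43.4.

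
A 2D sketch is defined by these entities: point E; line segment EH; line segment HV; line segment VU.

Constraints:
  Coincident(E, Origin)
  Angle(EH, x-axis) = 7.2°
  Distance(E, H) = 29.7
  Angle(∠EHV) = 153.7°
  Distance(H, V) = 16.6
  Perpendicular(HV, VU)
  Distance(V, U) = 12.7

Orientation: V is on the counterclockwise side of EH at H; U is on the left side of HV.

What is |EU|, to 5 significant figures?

43.228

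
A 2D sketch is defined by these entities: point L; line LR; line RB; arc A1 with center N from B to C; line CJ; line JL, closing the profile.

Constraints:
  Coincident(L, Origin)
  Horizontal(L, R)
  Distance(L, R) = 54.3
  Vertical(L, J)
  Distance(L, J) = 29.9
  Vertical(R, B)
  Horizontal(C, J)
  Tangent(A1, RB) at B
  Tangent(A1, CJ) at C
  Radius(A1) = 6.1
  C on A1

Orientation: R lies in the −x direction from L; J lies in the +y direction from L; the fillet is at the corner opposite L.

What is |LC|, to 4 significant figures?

56.72

The virtual corner opposite L is at (-54.30, 29.90). Tangency of A1 to RB means the radius NB is perpendicular to RB and the tangent condition forces NC to be normal to CJ, with radius 6.1, so the center N sits 6.1 in from both sides at N = (-48.20, 23.80). That places the tangent points at B = (-54.30, 23.80) on RB and C = (-48.20, 29.90) on CJ. Then |LC| = |C − L| = 56.72.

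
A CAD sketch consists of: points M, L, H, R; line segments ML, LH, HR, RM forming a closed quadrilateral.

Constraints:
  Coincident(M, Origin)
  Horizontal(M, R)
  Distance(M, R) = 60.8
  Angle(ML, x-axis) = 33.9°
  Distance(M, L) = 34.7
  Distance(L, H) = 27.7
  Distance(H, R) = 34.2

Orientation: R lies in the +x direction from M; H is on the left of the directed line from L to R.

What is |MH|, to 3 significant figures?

62.4

Checks: M.y = 0.00, R.y = 0.00 ✓; |LH| = 27.70 ✓; |HR| = 34.20 ✓.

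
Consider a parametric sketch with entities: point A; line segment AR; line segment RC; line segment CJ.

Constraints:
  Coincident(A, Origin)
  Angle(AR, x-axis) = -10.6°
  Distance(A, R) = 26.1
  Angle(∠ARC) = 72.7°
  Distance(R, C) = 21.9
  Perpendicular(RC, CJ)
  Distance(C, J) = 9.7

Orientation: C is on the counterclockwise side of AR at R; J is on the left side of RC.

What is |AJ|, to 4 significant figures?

20.77

A is at the origin; AR runs at -10.6° with length 26.1, so R = 26.1·(cos -10.6°, sin -10.6°) = (25.65, -4.801). ∠ARC = 72.7°, so RC runs at -10.6° + (180° − 72.7°) = 96.70° from the x-axis; with |RC| = 21.9, C = R + 21.9·(cos 96.70°, sin 96.70°) = (23.10, 16.95). The perpendicularity gives CJ at right angles to RC; with |CJ| = 9.7 on the left of RC, J = C + 9.7·(-0.9932, -0.1167) = (13.47, 15.82). Then |AJ| = |J − A| = 20.77.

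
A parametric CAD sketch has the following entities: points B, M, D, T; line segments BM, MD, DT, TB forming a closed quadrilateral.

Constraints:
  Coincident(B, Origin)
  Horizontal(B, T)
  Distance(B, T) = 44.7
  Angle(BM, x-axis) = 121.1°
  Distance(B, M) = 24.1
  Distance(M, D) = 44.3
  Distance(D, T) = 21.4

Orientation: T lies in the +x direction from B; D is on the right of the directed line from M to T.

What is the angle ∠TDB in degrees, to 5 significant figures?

155.78°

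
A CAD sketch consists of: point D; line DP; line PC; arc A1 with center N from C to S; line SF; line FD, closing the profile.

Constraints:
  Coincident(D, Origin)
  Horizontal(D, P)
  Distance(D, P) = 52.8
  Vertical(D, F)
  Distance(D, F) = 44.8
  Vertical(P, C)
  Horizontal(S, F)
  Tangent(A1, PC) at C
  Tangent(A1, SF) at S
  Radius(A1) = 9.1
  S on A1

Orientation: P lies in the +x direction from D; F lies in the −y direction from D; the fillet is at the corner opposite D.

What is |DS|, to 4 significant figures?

62.58

The virtual corner opposite D is at (52.80, -44.80). A1 meets PC tangentially, so NC is at right angles to PC and A1 meets SF tangentially, so NS is at right angles to SF, with radius 9.1, so the center N sits 9.1 in from both sides at N = (43.70, -35.70). That places the tangent points at C = (52.80, -35.70) on PC and S = (43.70, -44.80) on SF. Then |DS| = |S − D| = 62.58.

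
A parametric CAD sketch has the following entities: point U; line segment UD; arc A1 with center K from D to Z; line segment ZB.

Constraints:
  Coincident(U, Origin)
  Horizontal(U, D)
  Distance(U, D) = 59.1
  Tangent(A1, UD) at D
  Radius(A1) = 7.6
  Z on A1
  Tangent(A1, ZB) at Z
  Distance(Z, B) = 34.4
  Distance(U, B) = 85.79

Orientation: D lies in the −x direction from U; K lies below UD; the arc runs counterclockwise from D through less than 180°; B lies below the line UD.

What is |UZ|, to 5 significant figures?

66.539

Checks: |KZ| = 7.600 ✓; ∠(KZ, ZB) = 90.00° ✓; |ZB| = 34.40 ✓; |UB| = 85.79 ✓.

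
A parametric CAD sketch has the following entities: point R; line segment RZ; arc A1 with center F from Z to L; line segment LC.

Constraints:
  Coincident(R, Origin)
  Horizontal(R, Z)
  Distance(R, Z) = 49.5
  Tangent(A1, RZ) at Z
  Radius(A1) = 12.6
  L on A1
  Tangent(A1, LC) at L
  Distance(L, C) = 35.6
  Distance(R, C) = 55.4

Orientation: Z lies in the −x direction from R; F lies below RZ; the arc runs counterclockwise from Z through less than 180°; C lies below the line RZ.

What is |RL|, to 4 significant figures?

61.93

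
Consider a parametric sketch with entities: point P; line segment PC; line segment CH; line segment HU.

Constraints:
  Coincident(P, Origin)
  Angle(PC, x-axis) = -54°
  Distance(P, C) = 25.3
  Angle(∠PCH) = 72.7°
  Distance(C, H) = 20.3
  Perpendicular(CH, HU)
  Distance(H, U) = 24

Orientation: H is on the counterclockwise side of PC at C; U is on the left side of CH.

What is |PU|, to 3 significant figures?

12.8

∠PCH = 72.7°, so CH runs at -54.0° + (180° − 72.7°) = 53.3° from the x-axis; with |CH| = 20.3, H = C + 20.3·(cos 53.3°, sin 53.3°) = (27.0, -4.19). CH is perpendicular to HU; with |HU| = 24.0 on the left of CH, U = H + 24.0·(-0.802, 0.598) = (7.76, 10.2). Then |PU| = |U − P| = 12.8.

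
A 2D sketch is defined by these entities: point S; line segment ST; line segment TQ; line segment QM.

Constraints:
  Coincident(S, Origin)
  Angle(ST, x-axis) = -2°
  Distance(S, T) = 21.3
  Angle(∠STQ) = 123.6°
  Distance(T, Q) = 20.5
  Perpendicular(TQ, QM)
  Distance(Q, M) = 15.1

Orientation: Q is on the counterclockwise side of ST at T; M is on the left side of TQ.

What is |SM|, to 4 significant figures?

32.40

S is at the origin; ST runs at -2.0° with length 21.3, so T = 21.3·(cos -2.0°, sin -2.0°) = (21.29, -0.7434). ∠STQ = 123.6°, so TQ runs at -2.0° + (180° − 123.6°) = 54.40° from the x-axis; with |TQ| = 20.5, Q = T + 20.5·(cos 54.40°, sin 54.40°) = (33.22, 15.93). TQ ⟂ QM; with |QM| = 15.1 on the left of TQ, M = Q + 15.1·(-0.8131, 0.5821) = (20.94, 24.72). Then |SM| = |M − S| = 32.40.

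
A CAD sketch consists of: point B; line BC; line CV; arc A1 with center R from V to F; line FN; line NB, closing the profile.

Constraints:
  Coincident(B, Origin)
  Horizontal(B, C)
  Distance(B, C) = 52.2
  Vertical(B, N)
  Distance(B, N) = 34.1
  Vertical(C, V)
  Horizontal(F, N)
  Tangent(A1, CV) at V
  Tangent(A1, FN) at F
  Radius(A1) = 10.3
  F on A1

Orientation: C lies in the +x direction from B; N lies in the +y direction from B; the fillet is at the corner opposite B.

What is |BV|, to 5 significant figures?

57.370

B is at the origin; B and C share the same y with |BC| = 52.2 and C on the +x side, so C = (52.200, 0.0000). BN is vertical with |BN| = 34.1 and N on the +y side, so N = (0.0000, 34.100). The virtual corner opposite B is at (52.200, 34.100). A1 meets CV tangentially, so RV is at right angles to CV and the tangent condition forces RF to be normal to FN, with radius 10.3, so the center R sits 10.3 in from both sides at R = (41.900, 23.800). That places the tangent points at V = (52.200, 23.800) on CV and F = (41.900, 34.100) on FN. Then |BV| = |V − B| = 57.370.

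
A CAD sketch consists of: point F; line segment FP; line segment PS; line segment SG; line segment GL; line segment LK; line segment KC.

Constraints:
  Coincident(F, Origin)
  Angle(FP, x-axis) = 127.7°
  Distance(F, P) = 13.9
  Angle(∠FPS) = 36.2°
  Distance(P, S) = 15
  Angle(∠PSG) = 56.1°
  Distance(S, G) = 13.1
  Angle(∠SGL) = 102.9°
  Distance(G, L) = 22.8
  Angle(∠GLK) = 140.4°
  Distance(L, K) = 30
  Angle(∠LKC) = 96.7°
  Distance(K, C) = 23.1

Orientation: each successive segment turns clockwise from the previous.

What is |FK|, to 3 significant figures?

50.6

F is at the origin; FP runs at 127.7° with length 13.9, so P = (-8.50, 11.0). ∠FPS = 36.2° gives PS at -16.1° from the x-axis; with |PS| = 15.0, S = (5.91, 6.84). ∠PSG = 56.1° gives SG at -140° from the x-axis; with |SG| = 13.1, G = (-4.12, -1.58). ∠SGL = 102.9° gives GL at 143° from the x-axis; with |GL| = 22.8, L = (-22.3, 12.2). ∠GLK = 140.4° gives LK at 103° from the x-axis; with |LK| = 30.0, K = (-29.2, 41.4). Then |FK| = |K − F| = 50.6.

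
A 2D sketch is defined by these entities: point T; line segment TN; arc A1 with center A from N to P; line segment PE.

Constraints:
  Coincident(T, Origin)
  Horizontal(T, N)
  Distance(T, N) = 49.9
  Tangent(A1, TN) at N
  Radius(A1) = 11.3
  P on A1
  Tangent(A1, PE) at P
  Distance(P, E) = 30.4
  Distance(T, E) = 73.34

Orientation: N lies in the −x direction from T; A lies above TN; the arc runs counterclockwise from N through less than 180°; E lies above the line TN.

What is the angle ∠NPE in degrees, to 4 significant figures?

115.7°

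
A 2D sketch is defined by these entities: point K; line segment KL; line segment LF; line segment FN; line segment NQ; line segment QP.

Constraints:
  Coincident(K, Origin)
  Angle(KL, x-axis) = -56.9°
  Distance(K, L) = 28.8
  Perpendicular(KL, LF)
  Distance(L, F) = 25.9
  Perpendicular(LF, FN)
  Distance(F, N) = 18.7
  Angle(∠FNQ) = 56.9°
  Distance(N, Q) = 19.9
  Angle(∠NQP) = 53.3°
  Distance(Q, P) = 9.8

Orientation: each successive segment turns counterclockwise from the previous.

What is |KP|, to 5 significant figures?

30.537

K is at the origin; KL runs at -56.9° with length 28.8, so L = (15.728, -24.126). KL ⟂ LF, so LF runs at 33.100°; with |LF| = 25.9, F = (37.425, -9.9823). LF ⟂ FN, so FN runs at 123.10°; with |FN| = 18.7, N = (27.213, 5.6831). ∠FNQ = 56.9° gives NQ at -113.80° from the x-axis; with |NQ| = 19.9, Q = (19.182, -12.525). ∠NQP = 53.3° gives QP at 12.900° from the x-axis; with |QP| = 9.8, P = (28.735, -10.337). Then |KP| = |P − K| = 30.537.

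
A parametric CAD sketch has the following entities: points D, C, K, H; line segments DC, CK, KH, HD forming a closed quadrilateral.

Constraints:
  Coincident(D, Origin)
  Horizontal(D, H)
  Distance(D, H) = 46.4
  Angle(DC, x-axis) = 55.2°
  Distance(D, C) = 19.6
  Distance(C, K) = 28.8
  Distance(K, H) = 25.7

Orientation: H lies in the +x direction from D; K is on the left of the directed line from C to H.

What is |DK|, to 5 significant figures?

45.838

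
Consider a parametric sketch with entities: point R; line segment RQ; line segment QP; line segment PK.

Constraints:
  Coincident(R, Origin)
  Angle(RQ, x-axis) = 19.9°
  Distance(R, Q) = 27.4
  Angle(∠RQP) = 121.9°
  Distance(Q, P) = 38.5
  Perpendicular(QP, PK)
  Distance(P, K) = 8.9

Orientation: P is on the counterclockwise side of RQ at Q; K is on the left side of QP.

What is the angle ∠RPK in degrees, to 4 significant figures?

66.29°

R is at the origin; RQ runs at 19.9° with length 27.4, so Q = 27.4·(cos 19.9°, sin 19.9°) = (25.76, 9.326). ∠RQP = 121.9°, so QP runs at 19.9° + (180° − 121.9°) = 78.00° from the x-axis; with |QP| = 38.5, P = Q + 38.5·(cos 78.00°, sin 78.00°) = (33.77, 46.99). QP ⟂ PK; with |PK| = 8.9 on the left of QP, K = P + 8.9·(-0.9781, 0.2079) = (25.06, 48.84). Then cos ∠RPK = PR·PK / (|PR||PK|), giving 66.29°.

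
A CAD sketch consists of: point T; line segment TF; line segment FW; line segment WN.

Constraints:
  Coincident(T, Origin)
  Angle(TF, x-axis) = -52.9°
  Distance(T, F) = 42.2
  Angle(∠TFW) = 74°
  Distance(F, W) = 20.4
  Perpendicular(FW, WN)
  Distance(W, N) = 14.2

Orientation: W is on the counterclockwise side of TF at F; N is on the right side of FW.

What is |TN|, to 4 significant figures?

55.46

T is at the origin; TF runs at -52.9° with length 42.2, so F = 42.2·(cos -52.9°, sin -52.9°) = (25.46, -33.66). ∠TFW = 74.0°, so FW runs at -52.9° + (180° − 74.0°) = 53.10° from the x-axis; with |FW| = 20.4, W = F + 20.4·(cos 53.10°, sin 53.10°) = (37.70, -17.34). FW is perpendicular to WN; with |WN| = 14.2 on the right of FW, N = W + 14.2·(0.7997, -0.6004) = (49.06, -25.87). Then |TN| = |N − T| = 55.46.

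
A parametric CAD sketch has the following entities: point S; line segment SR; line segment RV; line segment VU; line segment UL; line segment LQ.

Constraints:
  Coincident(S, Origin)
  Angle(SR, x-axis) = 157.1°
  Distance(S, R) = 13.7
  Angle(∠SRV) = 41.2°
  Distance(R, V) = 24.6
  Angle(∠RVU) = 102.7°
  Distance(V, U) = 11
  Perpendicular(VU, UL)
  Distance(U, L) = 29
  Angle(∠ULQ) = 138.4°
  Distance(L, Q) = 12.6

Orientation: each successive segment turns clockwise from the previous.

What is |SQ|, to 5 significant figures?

22.699

The perpendicularity gives UL at right angles to VU, so UL runs at -149.00°; with |UL| = 29.0, L = (-8.4568, -11.310). ∠ULQ = 138.4° gives LQ at 169.40° from the x-axis; with |LQ| = 12.6, Q = (-20.842, -8.9919). Then |SQ| = |Q − S| = 22.699.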